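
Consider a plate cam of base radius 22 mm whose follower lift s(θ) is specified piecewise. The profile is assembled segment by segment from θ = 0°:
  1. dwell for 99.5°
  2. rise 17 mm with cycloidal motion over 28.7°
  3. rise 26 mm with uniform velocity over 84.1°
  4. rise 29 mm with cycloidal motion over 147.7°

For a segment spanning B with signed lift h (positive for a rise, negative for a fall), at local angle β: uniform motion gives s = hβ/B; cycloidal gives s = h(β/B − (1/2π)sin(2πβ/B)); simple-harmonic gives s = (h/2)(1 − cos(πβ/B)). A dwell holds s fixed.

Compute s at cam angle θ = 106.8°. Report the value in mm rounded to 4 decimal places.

seg 1 [0°–99.5°] dwell: s stays 0.0000
seg 2 [99.5°–128.2°] cycloidal, h=17: θ=106.8° here. β=7.3, B=28.7. 17·(0.2544 − sin(2π·0.2544)/(2π)) = 1.6194 → s = 1.6194

1.6194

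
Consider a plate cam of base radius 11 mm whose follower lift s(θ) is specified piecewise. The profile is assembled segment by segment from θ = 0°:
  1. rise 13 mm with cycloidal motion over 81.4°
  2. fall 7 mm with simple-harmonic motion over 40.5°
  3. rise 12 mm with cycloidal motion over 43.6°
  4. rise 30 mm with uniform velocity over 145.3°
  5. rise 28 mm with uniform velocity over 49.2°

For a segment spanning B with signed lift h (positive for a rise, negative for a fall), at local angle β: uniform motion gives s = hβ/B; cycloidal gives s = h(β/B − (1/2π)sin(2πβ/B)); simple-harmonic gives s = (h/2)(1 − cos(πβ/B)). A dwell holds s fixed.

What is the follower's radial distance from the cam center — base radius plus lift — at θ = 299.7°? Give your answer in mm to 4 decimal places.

seg 1 [0°–81.4°] cycloidal, h=13: full span → s += 13 → s = 13.0000
seg 2 [81.4°–121.9°] simple-harmonic, h=-7: full span → s += -7 → s = 6.0000
seg 3 [121.9°–165.5°] cycloidal, h=12: full span → s += 12 → s = 18.0000
seg 4 [165.5°–310.8°] uniform, h=30: θ=299.7° here. β=134.2, B=145.3. 30·134.2/145.3 = 27.7082 → s = 45.7082
radial distance = base radius + s = 11 + 45.7082 = 56.7082

56.7082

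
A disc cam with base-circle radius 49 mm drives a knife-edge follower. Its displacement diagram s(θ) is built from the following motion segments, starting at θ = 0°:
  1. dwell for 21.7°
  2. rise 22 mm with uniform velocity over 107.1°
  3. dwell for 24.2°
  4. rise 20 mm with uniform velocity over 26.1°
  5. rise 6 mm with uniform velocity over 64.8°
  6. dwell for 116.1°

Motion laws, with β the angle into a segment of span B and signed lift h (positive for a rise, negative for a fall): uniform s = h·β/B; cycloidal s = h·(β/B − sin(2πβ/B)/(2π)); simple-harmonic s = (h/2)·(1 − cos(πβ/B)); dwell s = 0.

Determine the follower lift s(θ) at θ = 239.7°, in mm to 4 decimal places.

seg 1 [0°–21.7°] dwell: s stays 0.0000
seg 2 [21.7°–128.8°] uniform, h=22: full span → s += 22 → s = 22.0000
seg 3 [128.8°–153°] dwell: s stays 22.0000
seg 4 [153°–179.1°] uniform, h=20: full span → s += 20 → s = 42.0000
seg 5 [179.1°–243.9°] uniform, h=6: θ=239.7° here. β=60.6, B=64.8. 6·60.6/64.8 = 5.6111 → s = 47.6111

47.6111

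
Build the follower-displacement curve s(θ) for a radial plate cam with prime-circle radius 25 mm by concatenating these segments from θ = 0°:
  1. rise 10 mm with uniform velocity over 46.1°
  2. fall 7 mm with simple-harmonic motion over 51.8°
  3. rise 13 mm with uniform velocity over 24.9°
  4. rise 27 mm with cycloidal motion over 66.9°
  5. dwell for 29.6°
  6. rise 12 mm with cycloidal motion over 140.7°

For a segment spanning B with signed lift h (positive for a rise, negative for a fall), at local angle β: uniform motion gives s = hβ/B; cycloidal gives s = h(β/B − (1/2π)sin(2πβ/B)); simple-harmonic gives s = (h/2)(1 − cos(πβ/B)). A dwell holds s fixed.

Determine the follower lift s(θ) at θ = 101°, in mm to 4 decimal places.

seg 1 [0°–46.1°] uniform, h=10: full span → s += 10 → s = 10.0000
seg 2 [46.1°–97.9°] simple-harmonic, h=-7: full span → s += -7 → s = 3.0000
seg 3 [97.9°–122.8°] uniform, h=13: θ=101° here. β=3.1, B=24.9. 13·3.1/24.9 = 1.6185 → s = 4.6185

4.6185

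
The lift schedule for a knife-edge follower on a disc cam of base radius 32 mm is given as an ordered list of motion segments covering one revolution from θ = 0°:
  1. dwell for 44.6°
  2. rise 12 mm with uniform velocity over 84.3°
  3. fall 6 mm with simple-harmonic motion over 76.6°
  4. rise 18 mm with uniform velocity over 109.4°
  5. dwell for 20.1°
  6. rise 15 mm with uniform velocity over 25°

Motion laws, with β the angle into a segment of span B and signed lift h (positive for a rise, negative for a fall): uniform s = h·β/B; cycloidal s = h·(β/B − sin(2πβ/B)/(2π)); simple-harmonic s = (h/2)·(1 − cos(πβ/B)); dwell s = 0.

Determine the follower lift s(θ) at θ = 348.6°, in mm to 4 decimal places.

seg 1 [0°–44.6°] dwell: s stays 0.0000
seg 2 [44.6°–128.9°] uniform, h=12: full span → s += 12 → s = 12.0000
seg 3 [128.9°–205.5°] simple-harmonic, h=-6: full span → s += -6 → s = 6.0000
seg 4 [205.5°–314.9°] uniform, h=18: full span → s += 18 → s = 24.0000
seg 5 [314.9°–335°] dwell: s stays 24.0000
seg 6 [335°–360°] uniform, h=15: θ=348.6° here. β=13.6, B=25. 15·13.6/25 = 8.1600 → s = 32.1600

32.1600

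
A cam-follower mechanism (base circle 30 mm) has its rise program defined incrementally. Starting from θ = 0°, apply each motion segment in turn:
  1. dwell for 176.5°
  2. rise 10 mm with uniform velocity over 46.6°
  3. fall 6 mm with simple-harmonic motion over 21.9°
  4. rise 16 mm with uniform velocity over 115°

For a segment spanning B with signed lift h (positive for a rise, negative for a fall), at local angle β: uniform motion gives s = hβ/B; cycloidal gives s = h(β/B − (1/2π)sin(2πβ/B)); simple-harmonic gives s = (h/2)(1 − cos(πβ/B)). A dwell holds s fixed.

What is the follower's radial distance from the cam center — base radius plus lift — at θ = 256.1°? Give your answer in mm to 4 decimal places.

seg 1 [0°–176.5°] dwell: s stays 0.0000
seg 2 [176.5°–223.1°] uniform, h=10: full span → s += 10 → s = 10.0000
seg 3 [223.1°–245°] simple-harmonic, h=-6: full span → s += -6 → s = 4.0000
seg 4 [245°–360°] uniform, h=16: θ=256.1° here. β=11.1, B=115. 16·11.1/115 = 1.5443 → s = 5.5443
radial distance = base radius + s = 30 + 5.5443 = 35.5443

35.5443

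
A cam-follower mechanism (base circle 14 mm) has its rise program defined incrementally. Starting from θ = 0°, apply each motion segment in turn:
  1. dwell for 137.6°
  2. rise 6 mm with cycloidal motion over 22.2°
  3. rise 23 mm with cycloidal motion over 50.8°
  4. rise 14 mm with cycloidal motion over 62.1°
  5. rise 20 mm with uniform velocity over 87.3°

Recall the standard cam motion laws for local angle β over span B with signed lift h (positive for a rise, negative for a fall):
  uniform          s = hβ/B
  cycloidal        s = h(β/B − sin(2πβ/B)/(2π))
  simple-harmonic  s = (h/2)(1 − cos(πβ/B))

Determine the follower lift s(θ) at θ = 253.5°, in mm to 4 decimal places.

seg 1 [0°–137.6°] dwell: s stays 0.0000
seg 2 [137.6°–159.8°] cycloidal, h=6: full span → s += 6 → s = 6.0000
seg 3 [159.8°–210.6°] cycloidal, h=23: full span → s += 23 → s = 29.0000
seg 4 [210.6°–272.7°] cycloidal, h=14: θ=253.5° here. β=42.9, B=62.1. 14·(0.6908 − sin(2π·0.6908)/(2π)) = 11.7474 → s = 40.7474

40.7474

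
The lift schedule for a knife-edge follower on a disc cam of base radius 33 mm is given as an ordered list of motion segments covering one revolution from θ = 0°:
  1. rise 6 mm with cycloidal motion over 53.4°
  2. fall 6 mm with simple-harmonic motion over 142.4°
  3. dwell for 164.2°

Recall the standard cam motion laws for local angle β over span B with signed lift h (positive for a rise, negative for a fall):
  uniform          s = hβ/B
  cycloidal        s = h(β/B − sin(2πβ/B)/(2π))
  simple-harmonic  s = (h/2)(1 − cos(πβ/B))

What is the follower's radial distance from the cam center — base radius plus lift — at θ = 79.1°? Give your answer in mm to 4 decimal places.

seg 1 [0°–53.4°] cycloidal, h=6: full span → s += 6 → s = 6.0000
seg 2 [53.4°–195.8°] simple-harmonic, h=-6: θ=79.1° here. β=25.7, B=142.4. -6/2·(1 − cos(π·0.1805)) = -0.4694 → s = 5.5306
radial distance = base radius + s = 33 + 5.5306 = 38.5306

38.5306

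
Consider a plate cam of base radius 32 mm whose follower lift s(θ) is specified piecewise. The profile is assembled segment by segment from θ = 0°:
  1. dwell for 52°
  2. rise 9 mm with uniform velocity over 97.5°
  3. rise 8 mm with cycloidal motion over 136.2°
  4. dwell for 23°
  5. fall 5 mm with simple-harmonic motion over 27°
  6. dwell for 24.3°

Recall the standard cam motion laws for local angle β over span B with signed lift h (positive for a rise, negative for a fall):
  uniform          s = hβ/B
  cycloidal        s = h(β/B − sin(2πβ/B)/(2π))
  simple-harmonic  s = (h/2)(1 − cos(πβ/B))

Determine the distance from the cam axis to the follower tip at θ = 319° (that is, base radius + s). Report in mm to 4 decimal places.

seg 1 [0°–52°] dwell: s stays 0.0000
seg 2 [52°–149.5°] uniform, h=9: full span → s += 9 → s = 9.0000
seg 3 [149.5°–285.7°] cycloidal, h=8: full span → s += 8 → s = 17.0000
seg 4 [285.7°–308.7°] dwell: s stays 17.0000
seg 5 [308.7°–335.7°] simple-harmonic, h=-5: θ=319° here. β=10.3, B=27. -5/2·(1 − cos(π·0.3815)) = -1.5905 → s = 15.4095
radial distance = base radius + s = 32 + 15.4095 = 47.4095

47.4095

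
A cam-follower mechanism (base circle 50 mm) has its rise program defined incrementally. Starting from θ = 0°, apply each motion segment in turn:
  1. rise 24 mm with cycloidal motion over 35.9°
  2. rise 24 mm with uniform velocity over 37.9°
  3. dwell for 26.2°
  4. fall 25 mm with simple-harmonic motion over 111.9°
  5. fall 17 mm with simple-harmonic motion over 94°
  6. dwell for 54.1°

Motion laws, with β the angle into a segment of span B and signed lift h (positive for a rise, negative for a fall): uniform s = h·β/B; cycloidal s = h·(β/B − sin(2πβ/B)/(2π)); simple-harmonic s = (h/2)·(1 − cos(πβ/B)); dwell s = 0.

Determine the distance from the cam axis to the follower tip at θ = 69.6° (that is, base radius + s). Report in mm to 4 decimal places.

seg 1 [0°–35.9°] cycloidal, h=24: full span → s += 24 → s = 24.0000
seg 2 [35.9°–73.8°] uniform, h=24: θ=69.6° here. β=33.7, B=37.9. 24·33.7/37.9 = 21.3404 → s = 45.3404
radial distance = base radius + s = 50 + 45.3404 = 95.3404

95.3404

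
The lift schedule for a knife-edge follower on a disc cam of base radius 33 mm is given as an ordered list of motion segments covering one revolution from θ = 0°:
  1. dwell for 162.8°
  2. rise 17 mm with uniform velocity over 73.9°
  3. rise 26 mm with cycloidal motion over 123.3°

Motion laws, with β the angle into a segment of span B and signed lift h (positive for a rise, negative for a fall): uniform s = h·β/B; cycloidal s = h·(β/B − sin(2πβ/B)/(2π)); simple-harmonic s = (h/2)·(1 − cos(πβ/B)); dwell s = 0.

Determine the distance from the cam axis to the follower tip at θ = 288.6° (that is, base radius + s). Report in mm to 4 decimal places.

seg 1 [0°–162.8°] dwell: s stays 0.0000
seg 2 [162.8°–236.7°] uniform, h=17: full span → s += 17 → s = 17.0000
seg 3 [236.7°–360°] cycloidal, h=26: θ=288.6° here. β=51.9, B=123.3. 26·(0.4209 − sin(2π·0.4209)/(2π)) = 8.9716 → s = 25.9716
radial distance = base radius + s = 33 + 25.9716 = 58.9716

58.9716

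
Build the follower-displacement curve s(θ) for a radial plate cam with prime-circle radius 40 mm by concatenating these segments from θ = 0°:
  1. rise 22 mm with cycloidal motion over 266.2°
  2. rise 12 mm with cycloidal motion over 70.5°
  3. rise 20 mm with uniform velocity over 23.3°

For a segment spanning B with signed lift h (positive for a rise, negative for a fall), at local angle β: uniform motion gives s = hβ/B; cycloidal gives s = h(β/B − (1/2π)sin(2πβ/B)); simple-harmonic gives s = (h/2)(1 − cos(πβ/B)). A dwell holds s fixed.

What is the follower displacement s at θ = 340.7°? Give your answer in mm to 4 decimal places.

seg 1 [0°–266.2°] cycloidal, h=22: full span → s += 22 → s = 22.0000
seg 2 [266.2°–336.7°] cycloidal, h=12: full span → s += 12 → s = 34.0000
seg 3 [336.7°–360°] uniform, h=20: θ=340.7° here. β=4, B=23.3. 20·4/23.3 = 3.4335 → s = 37.4335

37.4335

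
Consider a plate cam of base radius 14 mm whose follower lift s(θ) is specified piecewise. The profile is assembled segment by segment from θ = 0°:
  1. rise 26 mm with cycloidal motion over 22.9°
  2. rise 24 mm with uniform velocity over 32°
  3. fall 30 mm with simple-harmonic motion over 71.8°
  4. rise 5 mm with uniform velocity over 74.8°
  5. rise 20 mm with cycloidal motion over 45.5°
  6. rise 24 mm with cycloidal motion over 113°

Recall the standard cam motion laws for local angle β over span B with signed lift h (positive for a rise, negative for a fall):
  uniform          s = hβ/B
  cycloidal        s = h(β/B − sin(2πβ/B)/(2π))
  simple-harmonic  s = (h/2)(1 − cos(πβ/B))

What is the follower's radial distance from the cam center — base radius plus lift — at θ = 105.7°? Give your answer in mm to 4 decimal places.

seg 1 [0°–22.9°] cycloidal, h=26: full span → s += 26 → s = 26.0000
seg 2 [22.9°–54.9°] uniform, h=24: full span → s += 24 → s = 50.0000
seg 3 [54.9°–126.7°] simple-harmonic, h=-30: θ=105.7° here. β=50.8, B=71.8. -30/2·(1 − cos(π·0.7075)) = -24.1010 → s = 25.8990
radial distance = base radius + s = 14 + 25.8990 = 39.8990

39.8990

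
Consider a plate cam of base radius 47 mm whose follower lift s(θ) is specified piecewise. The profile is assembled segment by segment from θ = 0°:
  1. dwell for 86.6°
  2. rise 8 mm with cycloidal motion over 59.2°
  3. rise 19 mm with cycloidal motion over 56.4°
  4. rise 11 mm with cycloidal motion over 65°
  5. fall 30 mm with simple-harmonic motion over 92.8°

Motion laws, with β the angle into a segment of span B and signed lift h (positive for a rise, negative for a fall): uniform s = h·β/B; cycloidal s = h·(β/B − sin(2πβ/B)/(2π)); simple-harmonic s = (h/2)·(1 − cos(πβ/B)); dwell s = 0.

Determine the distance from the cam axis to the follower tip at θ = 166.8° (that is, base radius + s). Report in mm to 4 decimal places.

seg 1 [0°–86.6°] dwell: s stays 0.0000
seg 2 [86.6°–145.8°] cycloidal, h=8: full span → s += 8 → s = 8.0000
seg 3 [145.8°–202.2°] cycloidal, h=19: θ=166.8° here. β=21, B=56.4. 19·(0.3723 − sin(2π·0.3723)/(2π)) = 4.9008 → s = 12.9008
radial distance = base radius + s = 47 + 12.9008 = 59.9008

59.9008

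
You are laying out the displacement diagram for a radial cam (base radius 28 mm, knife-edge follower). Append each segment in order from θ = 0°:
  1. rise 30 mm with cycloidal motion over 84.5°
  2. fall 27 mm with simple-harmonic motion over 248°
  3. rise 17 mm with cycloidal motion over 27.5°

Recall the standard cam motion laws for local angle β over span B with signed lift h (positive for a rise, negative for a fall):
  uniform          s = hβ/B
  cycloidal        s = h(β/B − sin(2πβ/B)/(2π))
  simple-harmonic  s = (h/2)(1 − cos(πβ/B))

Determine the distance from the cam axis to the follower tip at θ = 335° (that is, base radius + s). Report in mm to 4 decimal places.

seg 1 [0°–84.5°] cycloidal, h=30: full span → s += 30 → s = 30.0000
seg 2 [84.5°–332.5°] simple-harmonic, h=-27: full span → s += -27 → s = 3.0000
seg 3 [332.5°–360°] cycloidal, h=17: θ=335° here. β=2.5, B=27.5. 17·(0.0909 − sin(2π·0.0909)/(2π)) = 0.0827 → s = 3.0827
radial distance = base radius + s = 28 + 3.0827 = 31.0827

31.0827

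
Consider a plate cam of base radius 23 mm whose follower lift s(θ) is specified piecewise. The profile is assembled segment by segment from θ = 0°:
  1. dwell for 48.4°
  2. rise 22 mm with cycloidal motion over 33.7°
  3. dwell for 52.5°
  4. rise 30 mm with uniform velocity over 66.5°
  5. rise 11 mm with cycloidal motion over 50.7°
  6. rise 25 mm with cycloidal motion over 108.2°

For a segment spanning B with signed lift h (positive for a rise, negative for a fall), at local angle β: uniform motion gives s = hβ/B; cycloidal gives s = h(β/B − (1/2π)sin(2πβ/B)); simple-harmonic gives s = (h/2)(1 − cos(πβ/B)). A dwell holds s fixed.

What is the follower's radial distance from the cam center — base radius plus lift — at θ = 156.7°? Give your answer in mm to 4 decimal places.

seg 1 [0°–48.4°] dwell: s stays 0.0000
seg 2 [48.4°–82.1°] cycloidal, h=22: full span → s += 22 → s = 22.0000
seg 3 [82.1°–134.6°] dwell: s stays 22.0000
seg 4 [134.6°–201.1°] uniform, h=30: θ=156.7° here. β=22.1, B=66.5. 30·22.1/66.5 = 9.9699 → s = 31.9699
radial distance = base radius + s = 23 + 31.9699 = 54.9699

54.9699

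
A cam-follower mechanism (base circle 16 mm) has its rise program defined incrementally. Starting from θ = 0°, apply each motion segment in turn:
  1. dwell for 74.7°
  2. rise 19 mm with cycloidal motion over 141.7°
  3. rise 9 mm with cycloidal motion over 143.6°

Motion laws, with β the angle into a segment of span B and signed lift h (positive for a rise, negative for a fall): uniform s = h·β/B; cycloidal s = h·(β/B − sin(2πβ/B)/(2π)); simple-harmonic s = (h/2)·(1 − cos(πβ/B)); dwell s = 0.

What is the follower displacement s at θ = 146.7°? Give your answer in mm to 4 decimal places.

seg 1 [0°–74.7°] dwell: s stays 0.0000
seg 2 [74.7°–216.4°] cycloidal, h=19: θ=146.7° here. β=72, B=141.7. 19·(0.5081 − sin(2π·0.5081)/(2π)) = 9.8083 → s = 9.8083

9.8083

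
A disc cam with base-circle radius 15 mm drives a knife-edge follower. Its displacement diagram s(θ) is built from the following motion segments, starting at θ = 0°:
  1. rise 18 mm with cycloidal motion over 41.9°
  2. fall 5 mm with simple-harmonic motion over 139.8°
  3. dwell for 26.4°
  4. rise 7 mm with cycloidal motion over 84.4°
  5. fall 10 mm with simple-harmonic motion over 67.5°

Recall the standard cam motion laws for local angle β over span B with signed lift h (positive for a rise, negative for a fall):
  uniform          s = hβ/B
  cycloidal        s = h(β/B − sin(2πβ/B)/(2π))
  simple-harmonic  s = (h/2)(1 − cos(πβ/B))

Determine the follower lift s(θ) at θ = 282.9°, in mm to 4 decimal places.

seg 1 [0°–41.9°] cycloidal, h=18: full span → s += 18 → s = 18.0000
seg 2 [41.9°–181.7°] simple-harmonic, h=-5: full span → s += -5 → s = 13.0000
seg 3 [181.7°–208.1°] dwell: s stays 13.0000
seg 4 [208.1°–292.5°] cycloidal, h=7: θ=282.9° here. β=74.8, B=84.4. 7·(0.8863 − sin(2π·0.8863)/(2π)) = 6.9339 → s = 19.9339

19.9339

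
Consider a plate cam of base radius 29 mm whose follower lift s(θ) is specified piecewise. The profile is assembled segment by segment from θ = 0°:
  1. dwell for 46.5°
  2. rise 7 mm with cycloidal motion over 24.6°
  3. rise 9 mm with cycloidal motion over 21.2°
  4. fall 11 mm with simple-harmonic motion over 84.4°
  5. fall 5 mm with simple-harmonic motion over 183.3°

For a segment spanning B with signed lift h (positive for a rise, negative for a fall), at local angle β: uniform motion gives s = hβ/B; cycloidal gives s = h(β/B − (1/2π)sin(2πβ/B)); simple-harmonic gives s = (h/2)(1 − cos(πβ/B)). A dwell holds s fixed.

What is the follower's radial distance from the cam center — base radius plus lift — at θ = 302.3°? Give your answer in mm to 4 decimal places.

seg 1 [0°–46.5°] dwell: s stays 0.0000
seg 2 [46.5°–71.1°] cycloidal, h=7: full span → s += 7 → s = 7.0000
seg 3 [71.1°–92.3°] cycloidal, h=9: full span → s += 9 → s = 16.0000
seg 4 [92.3°–176.7°] simple-harmonic, h=-11: full span → s += -11 → s = 5.0000
seg 5 [176.7°–360°] simple-harmonic, h=-5: θ=302.3° here. β=125.6, B=183.3. -5/2·(1 − cos(π·0.6852)) = -3.8740 → s = 1.1260
radial distance = base radius + s = 29 + 1.1260 = 30.1260

30.1260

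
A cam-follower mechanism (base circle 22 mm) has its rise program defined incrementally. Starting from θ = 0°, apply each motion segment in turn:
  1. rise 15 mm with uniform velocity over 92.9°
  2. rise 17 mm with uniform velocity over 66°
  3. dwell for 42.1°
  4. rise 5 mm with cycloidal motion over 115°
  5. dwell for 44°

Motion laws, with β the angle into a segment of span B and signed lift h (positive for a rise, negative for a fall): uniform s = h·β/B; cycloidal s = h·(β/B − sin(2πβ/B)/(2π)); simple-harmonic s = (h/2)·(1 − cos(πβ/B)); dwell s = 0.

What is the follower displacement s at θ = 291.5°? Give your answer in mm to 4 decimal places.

seg 1 [0°–92.9°] uniform, h=15: full span → s += 15 → s = 15.0000
seg 2 [92.9°–158.9°] uniform, h=17: full span → s += 17 → s = 32.0000
seg 3 [158.9°–201°] dwell: s stays 32.0000
seg 4 [201°–316°] cycloidal, h=5: θ=291.5° here. β=90.5, B=115. 5·(0.7870 − sin(2π·0.7870)/(2π)) = 4.7092 → s = 36.7092

36.7092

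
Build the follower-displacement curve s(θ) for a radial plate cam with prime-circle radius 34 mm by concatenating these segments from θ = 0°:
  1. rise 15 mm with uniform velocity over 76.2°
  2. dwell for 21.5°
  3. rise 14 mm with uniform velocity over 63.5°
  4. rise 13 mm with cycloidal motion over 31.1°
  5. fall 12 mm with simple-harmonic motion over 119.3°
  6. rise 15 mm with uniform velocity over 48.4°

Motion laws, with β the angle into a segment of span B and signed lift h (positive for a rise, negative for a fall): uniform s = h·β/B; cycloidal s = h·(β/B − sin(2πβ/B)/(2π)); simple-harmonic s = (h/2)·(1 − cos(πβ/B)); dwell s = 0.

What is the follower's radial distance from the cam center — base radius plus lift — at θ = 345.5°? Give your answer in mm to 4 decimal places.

seg 1 [0°–76.2°] uniform, h=15: full span → s += 15 → s = 15.0000
seg 2 [76.2°–97.7°] dwell: s stays 15.0000
seg 3 [97.7°–161.2°] uniform, h=14: full span → s += 14 → s = 29.0000
seg 4 [161.2°–192.3°] cycloidal, h=13: full span → s += 13 → s = 42.0000
seg 5 [192.3°–311.6°] simple-harmonic, h=-12: full span → s += -12 → s = 30.0000
seg 6 [311.6°–360°] uniform, h=15: θ=345.5° here. β=33.9, B=48.4. 15·33.9/48.4 = 10.5062 → s = 40.5062
radial distance = base radius + s = 34 + 40.5062 = 74.5062

74.5062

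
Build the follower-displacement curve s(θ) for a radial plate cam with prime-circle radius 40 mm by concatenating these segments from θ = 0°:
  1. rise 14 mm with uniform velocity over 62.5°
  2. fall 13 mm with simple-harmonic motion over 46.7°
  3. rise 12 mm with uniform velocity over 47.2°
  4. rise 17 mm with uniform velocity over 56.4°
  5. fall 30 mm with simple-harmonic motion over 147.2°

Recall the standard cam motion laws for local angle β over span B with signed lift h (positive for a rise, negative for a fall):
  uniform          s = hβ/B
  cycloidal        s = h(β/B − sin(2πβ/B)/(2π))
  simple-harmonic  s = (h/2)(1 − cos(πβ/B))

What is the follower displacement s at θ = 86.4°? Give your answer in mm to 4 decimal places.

seg 1 [0°–62.5°] uniform, h=14: full span → s += 14 → s = 14.0000
seg 2 [62.5°–109.2°] simple-harmonic, h=-13: θ=86.4° here. β=23.9, B=46.7. -13/2·(1 − cos(π·0.5118)) = -6.7404 → s = 7.2596

7.2596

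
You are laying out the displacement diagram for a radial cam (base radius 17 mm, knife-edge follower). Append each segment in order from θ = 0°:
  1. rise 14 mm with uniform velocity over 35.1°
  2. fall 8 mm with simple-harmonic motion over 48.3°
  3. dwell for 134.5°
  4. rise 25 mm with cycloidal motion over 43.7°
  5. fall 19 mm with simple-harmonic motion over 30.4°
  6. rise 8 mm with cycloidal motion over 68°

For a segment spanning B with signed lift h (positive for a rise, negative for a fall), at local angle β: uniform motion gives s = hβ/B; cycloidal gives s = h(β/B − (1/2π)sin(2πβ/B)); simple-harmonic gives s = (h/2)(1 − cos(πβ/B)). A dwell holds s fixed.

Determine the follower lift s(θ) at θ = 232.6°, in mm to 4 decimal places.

seg 1 [0°–35.1°] uniform, h=14: full span → s += 14 → s = 14.0000
seg 2 [35.1°–83.4°] simple-harmonic, h=-8: full span → s += -8 → s = 6.0000
seg 3 [83.4°–217.9°] dwell: s stays 6.0000
seg 4 [217.9°–261.6°] cycloidal, h=25: θ=232.6° here. β=14.7, B=43.7. 25·(0.3364 − sin(2π·0.3364)/(2π)) = 5.0026 → s = 11.0026

11.0026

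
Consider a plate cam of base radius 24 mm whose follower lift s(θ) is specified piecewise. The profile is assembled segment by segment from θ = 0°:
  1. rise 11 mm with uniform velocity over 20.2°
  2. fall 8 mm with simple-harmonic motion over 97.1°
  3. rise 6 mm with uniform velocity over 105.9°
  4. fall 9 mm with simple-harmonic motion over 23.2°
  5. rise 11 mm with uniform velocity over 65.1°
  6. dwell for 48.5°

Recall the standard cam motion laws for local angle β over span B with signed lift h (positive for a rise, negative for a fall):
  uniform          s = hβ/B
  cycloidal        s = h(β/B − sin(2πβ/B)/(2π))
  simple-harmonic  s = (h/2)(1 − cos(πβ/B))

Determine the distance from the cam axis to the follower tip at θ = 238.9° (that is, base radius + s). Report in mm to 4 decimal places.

seg 1 [0°–20.2°] uniform, h=11: full span → s += 11 → s = 11.0000
seg 2 [20.2°–117.3°] simple-harmonic, h=-8: full span → s += -8 → s = 3.0000
seg 3 [117.3°–223.2°] uniform, h=6: full span → s += 6 → s = 9.0000
seg 4 [223.2°–246.4°] simple-harmonic, h=-9: θ=238.9° here. β=15.7, B=23.2. -9/2·(1 − cos(π·0.6767)) = -6.8720 → s = 2.1280
radial distance = base radius + s = 24 + 2.1280 = 26.1280

26.1280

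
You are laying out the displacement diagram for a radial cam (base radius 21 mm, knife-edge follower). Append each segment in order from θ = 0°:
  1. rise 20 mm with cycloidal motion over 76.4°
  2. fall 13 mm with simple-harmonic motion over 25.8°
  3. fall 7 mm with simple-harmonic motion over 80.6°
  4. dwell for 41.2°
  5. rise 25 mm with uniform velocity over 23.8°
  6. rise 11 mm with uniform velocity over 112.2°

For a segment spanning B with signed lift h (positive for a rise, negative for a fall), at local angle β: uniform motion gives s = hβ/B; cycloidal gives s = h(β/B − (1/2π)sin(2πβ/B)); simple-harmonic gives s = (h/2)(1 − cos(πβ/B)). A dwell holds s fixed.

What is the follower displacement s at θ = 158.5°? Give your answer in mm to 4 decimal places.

seg 1 [0°–76.4°] cycloidal, h=20: full span → s += 20 → s = 20.0000
seg 2 [76.4°–102.2°] simple-harmonic, h=-13: full span → s += -13 → s = 7.0000
seg 3 [102.2°–182.8°] simple-harmonic, h=-7: θ=158.5° here. β=56.3, B=80.6. -7/2·(1 − cos(π·0.6985)) = -5.5440 → s = 1.4560

1.4560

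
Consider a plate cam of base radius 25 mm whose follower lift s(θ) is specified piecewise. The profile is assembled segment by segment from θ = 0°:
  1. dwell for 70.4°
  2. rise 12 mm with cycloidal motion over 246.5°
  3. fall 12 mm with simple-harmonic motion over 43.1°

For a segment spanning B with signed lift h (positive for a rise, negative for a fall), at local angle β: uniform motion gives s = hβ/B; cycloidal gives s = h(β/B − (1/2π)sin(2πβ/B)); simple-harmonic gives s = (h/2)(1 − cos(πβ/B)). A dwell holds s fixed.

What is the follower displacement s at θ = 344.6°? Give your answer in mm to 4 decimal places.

seg 1 [0°–70.4°] dwell: s stays 0.0000
seg 2 [70.4°–316.9°] cycloidal, h=12: full span → s += 12 → s = 12.0000
seg 3 [316.9°–360°] simple-harmonic, h=-12: θ=344.6° here. β=27.7, B=43.1. -12/2·(1 − cos(π·0.6427)) = -8.6005 → s = 3.3995

3.3995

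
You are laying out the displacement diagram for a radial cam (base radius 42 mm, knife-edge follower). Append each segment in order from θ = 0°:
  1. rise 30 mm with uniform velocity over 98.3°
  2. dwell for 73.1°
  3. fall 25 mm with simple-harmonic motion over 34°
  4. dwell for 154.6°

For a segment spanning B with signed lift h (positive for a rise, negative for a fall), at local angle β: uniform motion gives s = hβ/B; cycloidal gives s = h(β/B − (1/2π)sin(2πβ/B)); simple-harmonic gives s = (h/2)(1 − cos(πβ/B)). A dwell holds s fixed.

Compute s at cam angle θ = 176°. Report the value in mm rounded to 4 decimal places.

seg 1 [0°–98.3°] uniform, h=30: full span → s += 30 → s = 30.0000
seg 2 [98.3°–171.4°] dwell: s stays 30.0000
seg 3 [171.4°–205.4°] simple-harmonic, h=-25: θ=176° here. β=4.6, B=34. -25/2·(1 − cos(π·0.1353)) = -1.1122 → s = 28.8878

28.8878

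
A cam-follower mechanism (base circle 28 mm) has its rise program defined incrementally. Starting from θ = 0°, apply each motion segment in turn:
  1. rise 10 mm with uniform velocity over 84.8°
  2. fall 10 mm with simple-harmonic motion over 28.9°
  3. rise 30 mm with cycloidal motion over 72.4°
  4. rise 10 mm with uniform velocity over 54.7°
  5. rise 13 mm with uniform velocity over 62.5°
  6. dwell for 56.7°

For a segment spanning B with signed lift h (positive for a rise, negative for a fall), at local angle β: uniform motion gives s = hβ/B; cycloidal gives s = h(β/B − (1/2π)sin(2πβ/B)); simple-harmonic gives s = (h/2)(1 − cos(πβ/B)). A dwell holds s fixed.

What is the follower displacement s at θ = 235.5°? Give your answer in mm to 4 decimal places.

seg 1 [0°–84.8°] uniform, h=10: full span → s += 10 → s = 10.0000
seg 2 [84.8°–113.7°] simple-harmonic, h=-10: full span → s += -10 → s = 0.0000
seg 3 [113.7°–186.1°] cycloidal, h=30: full span → s += 30 → s = 30.0000
seg 4 [186.1°–240.8°] uniform, h=10: θ=235.5° here. β=49.4, B=54.7. 10·49.4/54.7 = 9.0311 → s = 39.0311

39.0311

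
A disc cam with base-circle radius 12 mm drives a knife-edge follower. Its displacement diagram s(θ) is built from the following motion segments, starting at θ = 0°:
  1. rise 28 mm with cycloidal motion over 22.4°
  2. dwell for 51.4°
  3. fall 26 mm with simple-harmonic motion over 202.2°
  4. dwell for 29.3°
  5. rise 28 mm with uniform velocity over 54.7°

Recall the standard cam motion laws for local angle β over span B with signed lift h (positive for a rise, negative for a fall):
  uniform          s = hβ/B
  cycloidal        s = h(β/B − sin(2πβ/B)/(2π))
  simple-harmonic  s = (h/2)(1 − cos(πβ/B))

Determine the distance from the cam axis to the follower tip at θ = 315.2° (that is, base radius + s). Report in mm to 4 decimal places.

seg 1 [0°–22.4°] cycloidal, h=28: full span → s += 28 → s = 28.0000
seg 2 [22.4°–73.8°] dwell: s stays 28.0000
seg 3 [73.8°–276°] simple-harmonic, h=-26: full span → s += -26 → s = 2.0000
seg 4 [276°–305.3°] dwell: s stays 2.0000
seg 5 [305.3°–360°] uniform, h=28: θ=315.2° here. β=9.9, B=54.7. 28·9.9/54.7 = 5.0676 → s = 7.0676
radial distance = base radius + s = 12 + 7.0676 = 19.0676

19.0676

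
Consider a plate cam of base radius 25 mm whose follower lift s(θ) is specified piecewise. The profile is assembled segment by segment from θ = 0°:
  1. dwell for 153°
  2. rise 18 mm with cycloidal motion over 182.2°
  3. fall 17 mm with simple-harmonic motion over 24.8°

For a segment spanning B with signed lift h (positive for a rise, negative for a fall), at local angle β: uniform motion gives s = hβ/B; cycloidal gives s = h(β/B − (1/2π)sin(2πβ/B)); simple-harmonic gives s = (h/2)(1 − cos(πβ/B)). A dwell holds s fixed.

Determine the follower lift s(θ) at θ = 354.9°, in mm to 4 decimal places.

seg 1 [0°–153°] dwell: s stays 0.0000
seg 2 [153°–335.2°] cycloidal, h=18: full span → s += 18 → s = 18.0000
seg 3 [335.2°–360°] simple-harmonic, h=-17: θ=354.9° here. β=19.7, B=24.8. -17/2·(1 − cos(π·0.7944)) = -15.2870 → s = 2.7130

2.7130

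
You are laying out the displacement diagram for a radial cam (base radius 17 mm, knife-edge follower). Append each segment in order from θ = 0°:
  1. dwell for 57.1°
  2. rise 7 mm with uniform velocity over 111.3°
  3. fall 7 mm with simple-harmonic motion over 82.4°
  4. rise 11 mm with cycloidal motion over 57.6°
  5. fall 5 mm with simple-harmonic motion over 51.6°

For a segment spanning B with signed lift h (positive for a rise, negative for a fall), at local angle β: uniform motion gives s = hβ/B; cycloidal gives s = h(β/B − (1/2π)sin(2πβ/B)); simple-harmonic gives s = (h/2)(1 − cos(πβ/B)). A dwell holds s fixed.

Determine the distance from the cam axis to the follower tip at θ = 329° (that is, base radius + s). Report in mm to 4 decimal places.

seg 1 [0°–57.1°] dwell: s stays 0.0000
seg 2 [57.1°–168.4°] uniform, h=7: full span → s += 7 → s = 7.0000
seg 3 [168.4°–250.8°] simple-harmonic, h=-7: full span → s += -7 → s = 0.0000
seg 4 [250.8°–308.4°] cycloidal, h=11: full span → s += 11 → s = 11.0000
seg 5 [308.4°–360°] simple-harmonic, h=-5: θ=329° here. β=20.6, B=51.6. -5/2·(1 − cos(π·0.3992)) = -1.7217 → s = 9.2783
radial distance = base radius + s = 17 + 9.2783 = 26.2783

26.2783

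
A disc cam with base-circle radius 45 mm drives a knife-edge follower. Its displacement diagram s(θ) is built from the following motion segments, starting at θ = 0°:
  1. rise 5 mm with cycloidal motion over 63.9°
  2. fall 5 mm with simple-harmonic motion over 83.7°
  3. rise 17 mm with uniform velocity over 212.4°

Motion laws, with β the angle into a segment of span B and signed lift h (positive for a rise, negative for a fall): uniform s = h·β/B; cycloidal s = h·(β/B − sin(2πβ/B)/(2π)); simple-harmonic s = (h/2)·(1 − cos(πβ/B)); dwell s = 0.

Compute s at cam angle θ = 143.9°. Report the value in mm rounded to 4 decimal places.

seg 1 [0°–63.9°] cycloidal, h=5: full span → s += 5 → s = 5.0000
seg 2 [63.9°–147.6°] simple-harmonic, h=-5: θ=143.9° here. β=80, B=83.7. -5/2·(1 − cos(π·0.9558)) = -4.9759 → s = 0.0241

0.0241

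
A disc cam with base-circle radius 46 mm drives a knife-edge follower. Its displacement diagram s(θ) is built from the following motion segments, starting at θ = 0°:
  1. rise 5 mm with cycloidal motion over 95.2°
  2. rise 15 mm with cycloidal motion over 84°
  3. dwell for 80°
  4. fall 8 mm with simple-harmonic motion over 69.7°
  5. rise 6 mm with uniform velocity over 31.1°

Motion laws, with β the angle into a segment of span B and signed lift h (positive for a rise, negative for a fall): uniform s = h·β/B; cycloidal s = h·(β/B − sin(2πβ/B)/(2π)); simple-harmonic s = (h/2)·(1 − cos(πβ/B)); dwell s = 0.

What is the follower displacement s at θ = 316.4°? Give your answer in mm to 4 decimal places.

seg 1 [0°–95.2°] cycloidal, h=5: full span → s += 5 → s = 5.0000
seg 2 [95.2°–179.2°] cycloidal, h=15: full span → s += 15 → s = 20.0000
seg 3 [179.2°–259.2°] dwell: s stays 20.0000
seg 4 [259.2°–328.9°] simple-harmonic, h=-8: θ=316.4° here. β=57.2, B=69.7. -8/2·(1 − cos(π·0.8207)) = -7.3817 → s = 12.6183

12.6183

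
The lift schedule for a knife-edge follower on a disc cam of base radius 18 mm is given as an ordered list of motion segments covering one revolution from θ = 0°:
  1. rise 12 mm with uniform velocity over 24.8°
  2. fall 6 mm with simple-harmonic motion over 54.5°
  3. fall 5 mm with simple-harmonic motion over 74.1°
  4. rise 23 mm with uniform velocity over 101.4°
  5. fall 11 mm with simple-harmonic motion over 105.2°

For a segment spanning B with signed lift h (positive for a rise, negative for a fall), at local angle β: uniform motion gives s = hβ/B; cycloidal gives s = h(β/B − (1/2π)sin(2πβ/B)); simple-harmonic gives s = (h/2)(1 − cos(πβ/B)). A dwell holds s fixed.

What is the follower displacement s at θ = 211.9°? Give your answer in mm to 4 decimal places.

seg 1 [0°–24.8°] uniform, h=12: full span → s += 12 → s = 12.0000
seg 2 [24.8°–79.3°] simple-harmonic, h=-6: full span → s += -6 → s = 6.0000
seg 3 [79.3°–153.4°] simple-harmonic, h=-5: full span → s += -5 → s = 1.0000
seg 4 [153.4°–254.8°] uniform, h=23: θ=211.9° here. β=58.5, B=101.4. 23·58.5/101.4 = 13.2692 → s = 14.2692

14.2692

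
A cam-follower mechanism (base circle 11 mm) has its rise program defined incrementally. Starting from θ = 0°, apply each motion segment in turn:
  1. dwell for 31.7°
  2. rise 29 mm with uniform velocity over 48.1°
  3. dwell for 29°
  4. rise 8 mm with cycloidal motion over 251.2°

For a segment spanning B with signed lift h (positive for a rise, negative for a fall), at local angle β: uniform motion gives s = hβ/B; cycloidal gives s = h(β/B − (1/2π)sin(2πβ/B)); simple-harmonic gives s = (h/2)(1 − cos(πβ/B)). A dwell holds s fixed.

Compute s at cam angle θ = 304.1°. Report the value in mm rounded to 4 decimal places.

seg 1 [0°–31.7°] dwell: s stays 0.0000
seg 2 [31.7°–79.8°] uniform, h=29: full span → s += 29 → s = 29.0000
seg 3 [79.8°–108.8°] dwell: s stays 29.0000
seg 4 [108.8°–360°] cycloidal, h=8: θ=304.1° here. β=195.3, B=251.2. 8·(0.7775 − sin(2π·0.7775)/(2π)) = 7.4741 → s = 36.4741

36.4741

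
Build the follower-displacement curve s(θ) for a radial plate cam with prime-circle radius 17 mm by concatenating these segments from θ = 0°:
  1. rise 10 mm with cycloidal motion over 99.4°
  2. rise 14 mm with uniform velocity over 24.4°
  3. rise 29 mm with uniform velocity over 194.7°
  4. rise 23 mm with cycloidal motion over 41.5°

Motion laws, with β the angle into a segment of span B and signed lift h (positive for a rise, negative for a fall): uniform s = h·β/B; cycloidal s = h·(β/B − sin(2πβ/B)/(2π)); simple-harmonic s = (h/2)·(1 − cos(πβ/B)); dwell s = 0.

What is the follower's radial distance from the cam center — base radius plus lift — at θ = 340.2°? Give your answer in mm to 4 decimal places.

seg 1 [0°–99.4°] cycloidal, h=10: full span → s += 10 → s = 10.0000
seg 2 [99.4°–123.8°] uniform, h=14: full span → s += 14 → s = 24.0000
seg 3 [123.8°–318.5°] uniform, h=29: full span → s += 29 → s = 53.0000
seg 4 [318.5°–360°] cycloidal, h=23: θ=340.2° here. β=21.7, B=41.5. 23·(0.5229 − sin(2π·0.5229)/(2π)) = 12.5512 → s = 65.5512
radial distance = base radius + s = 17 + 65.5512 = 82.5512

82.5512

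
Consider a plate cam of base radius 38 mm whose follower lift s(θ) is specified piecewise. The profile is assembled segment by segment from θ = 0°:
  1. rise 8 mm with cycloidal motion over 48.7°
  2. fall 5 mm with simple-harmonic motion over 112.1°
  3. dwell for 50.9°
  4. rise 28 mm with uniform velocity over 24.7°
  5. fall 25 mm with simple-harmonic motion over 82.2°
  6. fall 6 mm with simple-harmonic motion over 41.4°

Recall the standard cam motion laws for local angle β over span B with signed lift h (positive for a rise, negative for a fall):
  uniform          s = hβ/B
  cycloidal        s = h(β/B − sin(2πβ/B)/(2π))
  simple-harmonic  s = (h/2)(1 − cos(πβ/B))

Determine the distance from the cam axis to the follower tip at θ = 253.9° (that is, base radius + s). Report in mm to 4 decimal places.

seg 1 [0°–48.7°] cycloidal, h=8: full span → s += 8 → s = 8.0000
seg 2 [48.7°–160.8°] simple-harmonic, h=-5: full span → s += -5 → s = 3.0000
seg 3 [160.8°–211.7°] dwell: s stays 3.0000
seg 4 [211.7°–236.4°] uniform, h=28: full span → s += 28 → s = 31.0000
seg 5 [236.4°–318.6°] simple-harmonic, h=-25: θ=253.9° here. β=17.5, B=82.2. -25/2·(1 − cos(π·0.2129)) = -2.6932 → s = 28.3068
radial distance = base radius + s = 38 + 28.3068 = 66.3068

66.3068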